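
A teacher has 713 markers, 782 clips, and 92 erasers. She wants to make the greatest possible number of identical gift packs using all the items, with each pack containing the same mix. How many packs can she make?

23 packs

The pack count must divide each quantity, so the greatest is gcd(713, 782, 92).
713 = 23 × 31
782 = 2 × 17 × 23
92 = 2^2 × 23
gcd(713, 782, 92) = 23.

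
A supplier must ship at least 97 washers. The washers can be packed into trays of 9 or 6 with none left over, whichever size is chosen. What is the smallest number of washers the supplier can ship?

The number of washers must be a common multiple of 9 and 6, so a multiple of their LCM.
9 = 3^2
6 = 2 × 3
LCM(9, 6) = 2 × 3^2 = 18.
Smallest multiple of 18 that is ≥ 97: ⌈97/18⌉ × 18 = 6 × 18 = 108.

108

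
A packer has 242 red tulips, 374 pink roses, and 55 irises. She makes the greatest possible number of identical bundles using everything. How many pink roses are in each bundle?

34

Number of bundles = gcd(242, 374, 55).
242 = 2 × 11^2
374 = 2 × 11 × 17
55 = 5 × 11
gcd(242, 374, 55) = 11.
pink roses per bundle = 374 / 11 = 34.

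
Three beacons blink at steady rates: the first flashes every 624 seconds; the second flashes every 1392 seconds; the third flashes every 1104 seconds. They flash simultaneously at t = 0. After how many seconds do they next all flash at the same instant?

We need the least common multiple of the intervals.
624 = 2^4 × 3 × 13
1392 = 2^4 × 3 × 29
1104 = 2^4 × 3 × 23
LCM(624, 1392, 1104) = 2^4 × 3 × 13 × 23 × 29 = 416208.

416208 seconds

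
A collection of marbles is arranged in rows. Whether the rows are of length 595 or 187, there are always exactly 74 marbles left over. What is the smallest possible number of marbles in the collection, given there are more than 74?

6619

N − 74 must be a common multiple of 595 and 187.
595 = 5 × 7 × 17
187 = 11 × 17
LCM(595, 187) = 5 × 7 × 11 × 17 = 6545.
Smallest N > 74 is LCM + 74 = 6545 + 74 = 6619.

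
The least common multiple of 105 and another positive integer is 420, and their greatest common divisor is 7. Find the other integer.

gcd × lcm = product of the two integers, so the other integer is (7 × 420) / 105 = 28.

28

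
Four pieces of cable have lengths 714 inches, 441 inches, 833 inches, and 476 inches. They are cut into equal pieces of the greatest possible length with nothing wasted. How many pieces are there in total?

352

Piece length = gcd(714, 441, 833, 476).
714 = 2 × 3 × 7 × 17
441 = 3^2 × 7^2
833 = 7^2 × 17
476 = 2^2 × 7 × 17
gcd(714, 441, 833, 476) = 7.
Total pieces = 714/7 + 441/7 + 833/7 + 476/7 = 102 + 63 + 119 + 68 = 352.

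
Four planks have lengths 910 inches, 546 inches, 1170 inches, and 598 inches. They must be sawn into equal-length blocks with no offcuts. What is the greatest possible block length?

26 inches

This is the greatest common divisor of 910, 546, 1170, and 598.
910 = 2 × 5 × 7 × 13
546 = 2 × 3 × 7 × 13
1170 = 2 × 3^2 × 5 × 13
598 = 2 × 13 × 23
gcd(910, 546, 1170, 598) = 2 × 13 = 26.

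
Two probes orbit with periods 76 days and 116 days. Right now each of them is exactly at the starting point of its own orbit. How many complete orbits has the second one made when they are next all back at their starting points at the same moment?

The first common completion time is the LCM of the periods.
76 = 2^2 × 19
116 = 2^2 × 29
LCM(76, 116) = 2^2 × 19 × 29 = 2204.
Orbits for period 116: 2204 / 116 = 19.

19 orbits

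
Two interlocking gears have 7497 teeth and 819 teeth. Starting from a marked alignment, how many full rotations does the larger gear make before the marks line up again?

13 rotations

All finish a whole number of cycles simultaneously at t = LCM of the periods.
7497 = 3^2 × 7^2 × 17
819 = 3^2 × 7 × 13
LCM(7497, 819) = 3^2 × 7^2 × 13 × 17 = 97461.
Rotations for period 7497: 97461 / 7497 = 13.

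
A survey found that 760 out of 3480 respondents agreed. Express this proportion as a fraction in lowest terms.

19/87

760 = 2^3 × 5 × 19
3480 = 2^3 × 3 × 5 × 29
gcd(760, 3480) = 2^3 × 5 = 40.
Divide numerator and denominator by 40: 760/3480 = 19/87.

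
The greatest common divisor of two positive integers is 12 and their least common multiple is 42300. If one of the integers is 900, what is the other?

564

For two integers, gcd × lcm = product, so the other is (12 × 42300) / 900 = 507600 / 900 = 564.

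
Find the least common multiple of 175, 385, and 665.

36575

175 = 5^2 × 7
385 = 5 × 7 × 11
665 = 5 × 7 × 19
LCM(175, 385, 665) = 5^2 × 7 × 11 × 19 = 36575.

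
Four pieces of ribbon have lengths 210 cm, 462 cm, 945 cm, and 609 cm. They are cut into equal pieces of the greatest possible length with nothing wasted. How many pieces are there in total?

Piece length = gcd(210, 462, 945, 609).
210 = 2 × 3 × 5 × 7
462 = 2 × 3 × 7 × 11
945 = 3^3 × 5 × 7
609 = 3 × 7 × 29
gcd(210, 462, 945, 609) = 3 × 7 = 21.
Total pieces = 210/21 + 462/21 + 945/21 + 609/21 = 10 + 22 + 45 + 29 = 106.

106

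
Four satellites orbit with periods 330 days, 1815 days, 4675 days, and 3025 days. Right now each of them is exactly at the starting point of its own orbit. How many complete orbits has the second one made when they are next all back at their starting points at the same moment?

All finish a whole number of cycles simultaneously at t = LCM of the periods.
330 = 2 × 3 × 5 × 11
1815 = 3 × 5 × 11^2
4675 = 5^2 × 11 × 17
3025 = 5^2 × 11^2
LCM(330, 1815, 4675, 3025) = 2 × 3 × 5^2 × 11^2 × 17 = 308550.
Orbits for period 1815: 308550 / 1815 = 170.

170 orbits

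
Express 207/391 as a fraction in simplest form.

9/17

207 = 3^2 × 23
391 = 17 × 23
gcd(207, 391) = 23.
Divide numerator and denominator by 23: 207/391 = 9/17.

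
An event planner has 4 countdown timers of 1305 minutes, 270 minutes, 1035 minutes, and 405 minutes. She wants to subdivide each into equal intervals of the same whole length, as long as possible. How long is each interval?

The interval must divide each timer length; the longest such is the gcd.
1305 = 3^2 × 5 × 29
270 = 2 × 3^3 × 5
1035 = 3^2 × 5 × 23
405 = 3^4 × 5
gcd(1305, 270, 1035, 405) = 3^2 × 5 = 45.

45 minutes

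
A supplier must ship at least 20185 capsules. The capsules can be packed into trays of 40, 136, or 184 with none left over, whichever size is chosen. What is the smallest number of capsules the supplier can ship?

The number of capsules must be a common multiple of 40, 136, and 184, so a multiple of their LCM.
40 = 2^3 × 5
136 = 2^3 × 17
184 = 2^3 × 23
LCM(40, 136, 184) = 2^3 × 5 × 17 × 23 = 15640.
Smallest multiple of 15640 that is ≥ 20185: ⌈20185/15640⌉ × 15640 = 2 × 15640 = 31280.

31280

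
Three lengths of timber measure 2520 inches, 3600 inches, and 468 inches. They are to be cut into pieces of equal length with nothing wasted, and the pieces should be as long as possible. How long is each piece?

The greatest length dividing all of 2520, 3600, and 468 is their gcd.
2520 = 2^3 × 3^2 × 5 × 7
3600 = 2^4 × 3^2 × 5^2
468 = 2^2 × 3^2 × 13
gcd(2520, 3600, 468) = 2^2 × 3^2 = 36.

36 inches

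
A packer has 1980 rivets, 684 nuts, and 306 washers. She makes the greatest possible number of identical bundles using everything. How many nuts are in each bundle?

Number of bundles = gcd(1980, 684, 306).
1980 = 2^2 × 3^2 × 5 × 11
684 = 2^2 × 3^2 × 19
306 = 2 × 3^2 × 17
gcd(1980, 684, 306) = 2 × 3^2 = 18.
nuts per bundle = 684 / 18 = 38.

38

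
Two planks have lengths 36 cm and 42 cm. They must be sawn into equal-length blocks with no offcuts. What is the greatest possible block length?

6 cm

By the Euclidean algorithm:
42 = 1 × 36 + 6
36 = 6 × 6 + 0
gcd(36, 42) = 6.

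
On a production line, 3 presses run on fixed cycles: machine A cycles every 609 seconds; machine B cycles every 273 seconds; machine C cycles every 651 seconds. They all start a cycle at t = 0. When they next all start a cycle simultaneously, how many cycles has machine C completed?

377 cycles

They are all back at their starting positions together after one LCM of the periods.
609 = 3 × 7 × 29
273 = 3 × 7 × 13
651 = 3 × 7 × 31
LCM(609, 273, 651) = 3 × 7 × 13 × 29 × 31 = 245427.
Cycles for period 651: 245427 / 651 = 377.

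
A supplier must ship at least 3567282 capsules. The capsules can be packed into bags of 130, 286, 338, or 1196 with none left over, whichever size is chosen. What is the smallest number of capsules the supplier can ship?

The number of capsules must be a common multiple of 130, 286, 338, and 1196, so a multiple of their LCM.
130 = 2 × 5 × 13
286 = 2 × 11 × 13
338 = 2 × 13^2
1196 = 2^2 × 13 × 23
LCM(130, 286, 338, 1196) = 2^2 × 5 × 11 × 13^2 × 23 = 855140.
Smallest multiple of 855140 that is ≥ 3567282: ⌈3567282/855140⌉ × 855140 = 5 × 855140 = 4275700.

4275700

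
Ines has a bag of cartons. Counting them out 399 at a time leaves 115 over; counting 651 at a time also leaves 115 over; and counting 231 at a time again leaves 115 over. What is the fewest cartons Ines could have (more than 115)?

136174

N − 115 must be a common multiple of 399, 651, and 231.
399 = 3 × 7 × 19
651 = 3 × 7 × 31
231 = 3 × 7 × 11
LCM(399, 651, 231) = 3 × 7 × 11 × 19 × 31 = 136059.
Smallest N > 115 is LCM + 115 = 136059 + 115 = 136174.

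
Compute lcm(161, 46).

161 = 7 × 23
46 = 2 × 23
LCM(161, 46) = 2 × 7 × 23 = 322.

322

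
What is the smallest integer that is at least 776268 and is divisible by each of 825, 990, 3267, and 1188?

The integer must be a common multiple of 825, 990, 3267, and 1188, so a multiple of their LCM.
825 = 3 × 5^2 × 11
990 = 2 × 3^2 × 5 × 11
3267 = 3^3 × 11^2
1188 = 2^2 × 3^3 × 11
LCM(825, 990, 3267, 1188) = 2^2 × 3^3 × 5^2 × 11^2 = 326700.
Smallest multiple of 326700 that is ≥ 776268: ⌈776268/326700⌉ × 326700 = 3 × 326700 = 980100.

980100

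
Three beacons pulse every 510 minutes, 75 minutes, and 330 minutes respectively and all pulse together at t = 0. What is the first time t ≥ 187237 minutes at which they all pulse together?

Joint pulses occur at multiples of LCM(510, 75, 330).
510 = 2 × 3 × 5 × 17
75 = 3 × 5^2
330 = 2 × 3 × 5 × 11
LCM(510, 75, 330) = 2 × 3 × 5^2 × 11 × 17 = 28050.
Smallest multiple of 28050 that is ≥ 187237: ⌈187237/28050⌉ × 28050 = 7 × 28050 = 196350.

196350 minutes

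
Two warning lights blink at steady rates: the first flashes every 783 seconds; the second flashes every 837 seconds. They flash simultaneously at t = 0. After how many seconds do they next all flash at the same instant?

We need the least common multiple of the intervals.
783 = 3^3 × 29
837 = 3^3 × 31
LCM(783, 837) = 3^3 × 29 × 31 = 24273.

24273 seconds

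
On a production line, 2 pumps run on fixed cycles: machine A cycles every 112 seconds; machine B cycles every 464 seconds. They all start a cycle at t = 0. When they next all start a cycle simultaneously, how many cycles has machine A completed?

29 cycles

The first common completion time is the LCM of the periods.
112 = 2^4 × 7
464 = 2^4 × 29
LCM(112, 464) = 2^4 × 7 × 29 = 3248.
Cycles for period 112: 3248 / 112 = 29.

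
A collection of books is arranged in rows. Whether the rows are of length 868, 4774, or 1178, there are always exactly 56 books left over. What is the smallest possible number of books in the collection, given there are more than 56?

181468

N − 56 must be a common multiple of 868, 4774, and 1178.
868 = 2^2 × 7 × 31
4774 = 2 × 7 × 11 × 31
1178 = 2 × 19 × 31
LCM(868, 4774, 1178) = 2^2 × 7 × 11 × 19 × 31 = 181412.
Smallest N > 56 is LCM + 56 = 181412 + 56 = 181468.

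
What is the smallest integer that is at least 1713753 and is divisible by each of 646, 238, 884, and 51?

1763580

The integer must be a common multiple of 646, 238, 884, and 51, so a multiple of their LCM.
646 = 2 × 17 × 19
238 = 2 × 7 × 17
884 = 2^2 × 13 × 17
51 = 3 × 17
LCM(646, 238, 884, 51) = 2^2 × 3 × 7 × 13 × 17 × 19 = 352716.
Smallest multiple of 352716 that is ≥ 1713753: ⌈1713753/352716⌉ × 352716 = 5 × 352716 = 1763580.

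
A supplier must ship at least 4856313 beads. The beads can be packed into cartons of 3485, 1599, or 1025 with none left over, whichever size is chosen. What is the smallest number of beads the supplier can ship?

The number of beads must be a common multiple of 3485, 1599, and 1025, so a multiple of their LCM.
3485 = 5 × 17 × 41
1599 = 3 × 13 × 41
1025 = 5^2 × 41
LCM(3485, 1599, 1025) = 3 × 5^2 × 13 × 17 × 41 = 679575.
Smallest multiple of 679575 that is ≥ 4856313: ⌈4856313/679575⌉ × 679575 = 8 × 679575 = 5436600.

5436600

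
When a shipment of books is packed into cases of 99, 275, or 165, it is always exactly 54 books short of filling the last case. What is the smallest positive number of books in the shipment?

2421

Being 54 short of a full case of size k means N ≡ −54 (mod k), i.e. N + 54 is a multiple of each size.
99 = 3^2 × 11
275 = 5^2 × 11
165 = 3 × 5 × 11
LCM(99, 275, 165) = 3^2 × 5^2 × 11 = 2475.
Smallest positive N is 2475 − 54 = 2421.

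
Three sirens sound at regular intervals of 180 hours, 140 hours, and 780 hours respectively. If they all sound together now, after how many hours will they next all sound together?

The first simultaneous occurrence is after LCM of the individual periods.
180 = 2^2 × 3^2 × 5
140 = 2^2 × 5 × 7
780 = 2^2 × 3 × 5 × 13
LCM(180, 140, 780) = 2^2 × 3^2 × 5 × 7 × 13 = 16380.

16380 hours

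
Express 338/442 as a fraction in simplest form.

13/17

338 = 2 × 13^2
442 = 2 × 13 × 17
gcd(338, 442) = 2 × 13 = 26.
Divide numerator and denominator by 26: 338/442 = 13/17.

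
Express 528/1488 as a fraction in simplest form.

528 = 2^4 × 3 × 11
1488 = 2^4 × 3 × 31
gcd(528, 1488) = 2^4 × 3 = 48.
Divide numerator and denominator by 48: 528/1488 = 11/31.

11/31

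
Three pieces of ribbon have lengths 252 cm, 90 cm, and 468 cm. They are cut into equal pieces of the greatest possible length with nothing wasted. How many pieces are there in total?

Piece length = gcd(252, 90, 468).
252 = 2^2 × 3^2 × 7
90 = 2 × 3^2 × 5
468 = 2^2 × 3^2 × 13
gcd(252, 90, 468) = 2 × 3^2 = 18.
Total pieces = 252/18 + 90/18 + 468/18 = 14 + 5 + 26 = 45.

45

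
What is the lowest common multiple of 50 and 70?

50 = 2 × 5^2
70 = 2 × 5 × 7
LCM(50, 70) = 2 × 5^2 × 7 = 350.

350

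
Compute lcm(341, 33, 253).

23529

341 = 11 × 31
33 = 3 × 11
253 = 11 × 23
LCM(341, 33, 253) = 3 × 11 × 23 × 31 = 23529.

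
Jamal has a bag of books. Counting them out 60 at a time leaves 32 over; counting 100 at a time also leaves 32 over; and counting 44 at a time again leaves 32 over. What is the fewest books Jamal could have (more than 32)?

N − 32 must be a common multiple of 60, 100, and 44.
60 = 2^2 × 3 × 5
100 = 2^2 × 5^2
44 = 2^2 × 11
LCM(60, 100, 44) = 2^2 × 3 × 5^2 × 11 = 3300.
Smallest N > 32 is LCM + 32 = 3300 + 32 = 3332.

3332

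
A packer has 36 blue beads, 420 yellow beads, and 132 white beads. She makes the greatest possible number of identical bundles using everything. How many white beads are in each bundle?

Number of bundles = gcd(36, 420, 132).
36 = 2^2 × 3^2
420 = 2^2 × 3 × 5 × 7
132 = 2^2 × 3 × 11
gcd(36, 420, 132) = 2^2 × 3 = 12.
white beads per bundle = 132 / 12 = 11.

11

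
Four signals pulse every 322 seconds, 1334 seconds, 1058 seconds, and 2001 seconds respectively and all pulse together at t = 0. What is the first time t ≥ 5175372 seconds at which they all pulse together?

5798898 seconds

Joint pulses occur at multiples of LCM(322, 1334, 1058, 2001).
322 = 2 × 7 × 23
1334 = 2 × 23 × 29
1058 = 2 × 23^2
2001 = 3 × 23 × 29
LCM(322, 1334, 1058, 2001) = 2 × 3 × 7 × 23^2 × 29 = 644322.
Smallest multiple of 644322 that is ≥ 5175372: ⌈5175372/644322⌉ × 644322 = 9 × 644322 = 5798898.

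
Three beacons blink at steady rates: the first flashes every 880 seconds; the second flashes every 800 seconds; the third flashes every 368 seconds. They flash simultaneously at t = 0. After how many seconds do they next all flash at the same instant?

202400 seconds

They coincide at every common multiple of the periods; the first is the LCM.
880 = 2^4 × 5 × 11
800 = 2^5 × 5^2
368 = 2^4 × 23
LCM(880, 800, 368) = 2^5 × 5^2 × 11 × 23 = 202400.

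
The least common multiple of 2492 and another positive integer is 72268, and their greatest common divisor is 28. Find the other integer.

gcd × lcm = product of the two integers, so the other integer is (28 × 72268) / 2492 = 812.

812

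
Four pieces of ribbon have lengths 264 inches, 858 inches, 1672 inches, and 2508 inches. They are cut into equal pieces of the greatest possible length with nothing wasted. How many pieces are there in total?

Piece length = gcd(264, 858, 1672, 2508).
264 = 2^3 × 3 × 11
858 = 2 × 3 × 11 × 13
1672 = 2^3 × 11 × 19
2508 = 2^2 × 3 × 11 × 19
gcd(264, 858, 1672, 2508) = 2 × 11 = 22.
Total pieces = 264/22 + 858/22 + 1672/22 + 2508/22 = 12 + 39 + 76 + 114 = 241.

241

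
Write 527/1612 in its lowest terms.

17/52

527 = 17 × 31
1612 = 2^2 × 13 × 31
gcd(527, 1612) = 31.
Divide numerator and denominator by 31: 527/1612 = 17/52.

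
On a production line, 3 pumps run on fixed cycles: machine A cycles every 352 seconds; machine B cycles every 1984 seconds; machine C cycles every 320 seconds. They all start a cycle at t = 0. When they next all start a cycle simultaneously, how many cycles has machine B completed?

55 cycles

They are all back at their starting positions together after one LCM of the periods.
352 = 2^5 × 11
1984 = 2^6 × 31
320 = 2^6 × 5
LCM(352, 1984, 320) = 2^6 × 5 × 11 × 31 = 109120.
Cycles for period 1984: 109120 / 1984 = 55.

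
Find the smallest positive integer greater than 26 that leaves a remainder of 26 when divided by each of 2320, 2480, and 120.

N − 26 must be a common multiple of 2320, 2480, and 120.
2320 = 2^4 × 5 × 29
2480 = 2^4 × 5 × 31
120 = 2^3 × 3 × 5
LCM(2320, 2480, 120) = 2^4 × 3 × 5 × 29 × 31 = 215760.
Smallest N > 26 is LCM + 26 = 215760 + 26 = 215786.

215786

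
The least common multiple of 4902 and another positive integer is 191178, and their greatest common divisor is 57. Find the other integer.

gcd × lcm = product of the two integers, so the other integer is (57 × 191178) / 4902 = 2223.

2223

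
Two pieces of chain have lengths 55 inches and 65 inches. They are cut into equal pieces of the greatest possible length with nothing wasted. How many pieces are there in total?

Piece length = gcd(55, 65).
55 = 5 × 11
65 = 5 × 13
gcd(55, 65) = 5.
Total pieces = 55/5 + 65/5 = 11 + 13 = 24.

24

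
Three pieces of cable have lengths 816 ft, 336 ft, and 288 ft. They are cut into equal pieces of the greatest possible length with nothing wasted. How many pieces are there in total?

Piece length = gcd(816, 336, 288).
816 = 2^4 × 3 × 17
336 = 2^4 × 3 × 7
288 = 2^5 × 3^2
gcd(816, 336, 288) = 2^4 × 3 = 48.
Total pieces = 816/48 + 336/48 + 288/48 = 17 + 7 + 6 = 30.

30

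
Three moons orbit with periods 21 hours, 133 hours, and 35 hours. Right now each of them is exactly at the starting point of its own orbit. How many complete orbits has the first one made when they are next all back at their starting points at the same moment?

All finish a whole number of cycles simultaneously at t = LCM of the periods.
21 = 3 × 7
133 = 7 × 19
35 = 5 × 7
LCM(21, 133, 35) = 3 × 5 × 7 × 19 = 1995.
Orbits for period 21: 1995 / 21 = 95.

95 orbits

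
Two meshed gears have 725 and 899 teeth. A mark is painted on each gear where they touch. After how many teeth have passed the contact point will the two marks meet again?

They coincide at every common multiple of the periods; the first is the LCM.
725 = 5^2 × 29
899 = 29 × 31
LCM(725, 899) = 5^2 × 29 × 31 = 22475.

22475 teeth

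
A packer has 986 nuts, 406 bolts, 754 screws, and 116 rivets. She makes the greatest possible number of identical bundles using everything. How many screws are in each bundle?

13

Number of bundles = gcd(986, 406, 754, 116).
986 = 2 × 17 × 29
406 = 2 × 7 × 29
754 = 2 × 13 × 29
116 = 2^2 × 29
gcd(986, 406, 754, 116) = 2 × 29 = 58.
screws per bundle = 754 / 58 = 13.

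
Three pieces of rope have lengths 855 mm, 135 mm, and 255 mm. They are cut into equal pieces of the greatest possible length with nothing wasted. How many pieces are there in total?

83

Piece length = gcd(855, 135, 255).
855 = 3^2 × 5 × 19
135 = 3^3 × 5
255 = 3 × 5 × 17
gcd(855, 135, 255) = 3 × 5 = 15.
Total pieces = 855/15 + 135/15 + 255/15 = 57 + 9 + 17 = 83.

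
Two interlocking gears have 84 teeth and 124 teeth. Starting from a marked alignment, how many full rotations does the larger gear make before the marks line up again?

They are all back at their starting positions together after one LCM of the periods.
84 = 2^2 × 3 × 7
124 = 2^2 × 31
LCM(84, 124) = 2^2 × 3 × 7 × 31 = 2604.
Rotations for period 124: 2604 / 124 = 21.

21 rotations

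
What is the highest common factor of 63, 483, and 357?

21

63 = 3^2 × 7
483 = 3 × 7 × 23
357 = 3 × 7 × 17
gcd(63, 483, 357) = 3 × 7 = 21.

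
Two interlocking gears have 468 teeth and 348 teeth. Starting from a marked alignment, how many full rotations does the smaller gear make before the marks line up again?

39 rotations

The first common completion time is the LCM of the periods.
468 = 2^2 × 3^2 × 13
348 = 2^2 × 3 × 29
LCM(468, 348) = 2^2 × 3^2 × 13 × 29 = 13572.
Rotations for period 348: 13572 / 348 = 39.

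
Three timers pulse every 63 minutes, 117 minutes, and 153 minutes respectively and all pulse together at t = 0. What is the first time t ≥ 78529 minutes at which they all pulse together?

83538 minutes

Joint pulses occur at multiples of LCM(63, 117, 153).
63 = 3^2 × 7
117 = 3^2 × 13
153 = 3^2 × 17
LCM(63, 117, 153) = 3^2 × 7 × 13 × 17 = 13923.
Smallest multiple of 13923 that is ≥ 78529: ⌈78529/13923⌉ × 13923 = 6 × 13923 = 83538.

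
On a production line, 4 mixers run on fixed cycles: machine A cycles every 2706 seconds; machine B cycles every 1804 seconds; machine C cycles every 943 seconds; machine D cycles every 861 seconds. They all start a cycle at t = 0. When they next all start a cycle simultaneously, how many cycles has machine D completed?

1012 cycles

The first common completion time is the LCM of the periods.
2706 = 2 × 3 × 11 × 41
1804 = 2^2 × 11 × 41
943 = 23 × 41
861 = 3 × 7 × 41
LCM(2706, 1804, 943, 861) = 2^2 × 3 × 7 × 11 × 23 × 41 = 871332.
Cycles for period 861: 871332 / 861 = 1012.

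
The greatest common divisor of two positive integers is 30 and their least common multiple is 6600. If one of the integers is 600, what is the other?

330

For two integers, gcd × lcm = product, so the other is (30 × 6600) / 600 = 198000 / 600 = 330.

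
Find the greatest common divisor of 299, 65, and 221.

13

299 = 13 × 23
65 = 5 × 13
221 = 13 × 17
gcd(299, 65, 221) = 13.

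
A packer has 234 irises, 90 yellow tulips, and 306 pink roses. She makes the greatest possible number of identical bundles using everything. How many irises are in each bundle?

13

Number of bundles = gcd(234, 90, 306).
234 = 2 × 3^2 × 13
90 = 2 × 3^2 × 5
306 = 2 × 3^2 × 17
gcd(234, 90, 306) = 2 × 3^2 = 18.
irises per bundle = 234 / 18 = 13.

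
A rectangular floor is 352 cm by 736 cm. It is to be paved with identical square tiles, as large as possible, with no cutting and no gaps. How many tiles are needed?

253

Tile side = gcd(352, 736).
352 = 2^5 × 11
736 = 2^5 × 23
gcd(352, 736) = 2^5 = 32.
Tiles: (352/32) × (736/32) = 11 × 23 = 253.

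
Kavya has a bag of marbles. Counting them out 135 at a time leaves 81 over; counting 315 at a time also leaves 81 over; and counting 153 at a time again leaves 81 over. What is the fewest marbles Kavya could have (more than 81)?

N − 81 must be a common multiple of 135, 315, and 153.
135 = 3^3 × 5
315 = 3^2 × 5 × 7
153 = 3^2 × 17
LCM(135, 315, 153) = 3^3 × 5 × 7 × 17 = 16065.
Smallest N > 81 is LCM + 81 = 16065 + 81 = 16146.

16146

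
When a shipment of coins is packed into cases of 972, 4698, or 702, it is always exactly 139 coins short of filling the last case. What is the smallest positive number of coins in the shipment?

366305

Being 139 short of a full case of size k means N ≡ −139 (mod k), i.e. N + 139 is a multiple of each size.
972 = 2^2 × 3^5
4698 = 2 × 3^4 × 29
702 = 2 × 3^3 × 13
LCM(972, 4698, 702) = 2^2 × 3^5 × 13 × 29 = 366444.
Smallest positive N is 366444 − 139 = 366305.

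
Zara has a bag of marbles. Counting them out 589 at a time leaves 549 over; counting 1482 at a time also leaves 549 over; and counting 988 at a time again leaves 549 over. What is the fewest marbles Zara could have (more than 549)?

92433

N − 549 must be a common multiple of 589, 1482, and 988.
589 = 19 × 31
1482 = 2 × 3 × 13 × 19
988 = 2^2 × 13 × 19
LCM(589, 1482, 988) = 2^2 × 3 × 13 × 19 × 31 = 91884.
Smallest N > 549 is LCM + 549 = 91884 + 549 = 92433.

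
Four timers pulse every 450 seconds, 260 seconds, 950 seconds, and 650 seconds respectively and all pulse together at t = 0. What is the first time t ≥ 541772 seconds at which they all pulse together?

Joint pulses occur at multiples of LCM(450, 260, 950, 650).
450 = 2 × 3^2 × 5^2
260 = 2^2 × 5 × 13
950 = 2 × 5^2 × 19
650 = 2 × 5^2 × 13
LCM(450, 260, 950, 650) = 2^2 × 3^2 × 5^2 × 13 × 19 = 222300.
Smallest multiple of 222300 that is ≥ 541772: ⌈541772/222300⌉ × 222300 = 3 × 222300 = 666900.

666900 seconds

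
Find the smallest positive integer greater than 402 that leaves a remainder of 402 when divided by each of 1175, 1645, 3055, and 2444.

428102

N − 402 must be a common multiple of 1175, 1645, 3055, and 2444.
1175 = 5^2 × 47
1645 = 5 × 7 × 47
3055 = 5 × 13 × 47
2444 = 2^2 × 13 × 47
LCM(1175, 1645, 3055, 2444) = 2^2 × 5^2 × 7 × 13 × 47 = 427700.
Smallest N > 402 is LCM + 402 = 427700 + 402 = 428102.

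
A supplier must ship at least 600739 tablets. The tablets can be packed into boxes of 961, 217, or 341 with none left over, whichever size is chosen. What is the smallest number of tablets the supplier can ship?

The number of tablets must be a common multiple of 961, 217, and 341, so a multiple of their LCM.
961 = 31^2
217 = 7 × 31
341 = 11 × 31
LCM(961, 217, 341) = 7 × 11 × 31^2 = 73997.
Smallest multiple of 73997 that is ≥ 600739: ⌈600739/73997⌉ × 73997 = 9 × 73997 = 665973.

665973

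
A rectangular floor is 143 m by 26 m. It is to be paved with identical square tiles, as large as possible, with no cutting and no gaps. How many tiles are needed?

22

Tile side = gcd(143, 26).
143 = 11 × 13
26 = 2 × 13
gcd(143, 26) = 13.
Tiles: (143/13) × (26/13) = 11 × 2 = 22.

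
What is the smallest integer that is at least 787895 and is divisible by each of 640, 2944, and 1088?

The integer must be a common multiple of 640, 2944, and 1088, so a multiple of their LCM.
640 = 2^7 × 5
2944 = 2^7 × 23
1088 = 2^6 × 17
LCM(640, 2944, 1088) = 2^7 × 5 × 17 × 23 = 250240.
Smallest multiple of 250240 that is ≥ 787895: ⌈787895/250240⌉ × 250240 = 4 × 250240 = 1000960.

1000960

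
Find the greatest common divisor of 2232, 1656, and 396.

2232 = 2^3 × 3^2 × 31
1656 = 2^3 × 3^2 × 23
396 = 2^2 × 3^2 × 11
gcd(2232, 1656, 396) = 2^2 × 3^2 = 36.

36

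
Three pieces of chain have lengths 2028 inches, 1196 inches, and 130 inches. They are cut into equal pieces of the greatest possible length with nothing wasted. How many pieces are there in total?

129

Piece length = gcd(2028, 1196, 130).
2028 = 2^2 × 3 × 13^2
1196 = 2^2 × 13 × 23
130 = 2 × 5 × 13
gcd(2028, 1196, 130) = 2 × 13 = 26.
Total pieces = 2028/26 + 1196/26 + 130/26 = 78 + 46 + 5 = 129.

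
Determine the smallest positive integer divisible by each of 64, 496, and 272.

33728

64 = 2^6
496 = 2^4 × 31
272 = 2^4 × 17
LCM(64, 496, 272) = 2^6 × 17 × 31 = 33728.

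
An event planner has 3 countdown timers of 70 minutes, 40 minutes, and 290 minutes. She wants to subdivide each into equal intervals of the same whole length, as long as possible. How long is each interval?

10 minutes

The interval must divide each timer length; the longest such is the gcd.
70 = 2 × 5 × 7
40 = 2^3 × 5
290 = 2 × 5 × 29
gcd(70, 40, 290) = 2 × 5 = 10.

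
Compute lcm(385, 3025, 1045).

402325

385 = 5 × 7 × 11
3025 = 5^2 × 11^2
1045 = 5 × 11 × 19
LCM(385, 3025, 1045) = 5^2 × 7 × 11^2 × 19 = 402325.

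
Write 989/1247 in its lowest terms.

989 = 23 × 43
1247 = 29 × 43
gcd(989, 1247) = 43.
Divide numerator and denominator by 43: 989/1247 = 23/29.

23/29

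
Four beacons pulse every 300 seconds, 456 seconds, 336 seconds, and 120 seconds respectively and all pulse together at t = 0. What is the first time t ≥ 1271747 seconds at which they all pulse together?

1276800 seconds

Joint pulses occur at multiples of LCM(300, 456, 336, 120).
300 = 2^2 × 3 × 5^2
456 = 2^3 × 3 × 19
336 = 2^4 × 3 × 7
120 = 2^3 × 3 × 5
LCM(300, 456, 336, 120) = 2^4 × 3 × 5^2 × 7 × 19 = 159600.
Smallest multiple of 159600 that is ≥ 1271747: ⌈1271747/159600⌉ × 159600 = 8 × 159600 = 1276800.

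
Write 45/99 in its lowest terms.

5/11

45 = 3^2 × 5
99 = 3^2 × 11
gcd(45, 99) = 3^2 = 9.
Divide numerator and denominator by 9: 45/99 = 5/11.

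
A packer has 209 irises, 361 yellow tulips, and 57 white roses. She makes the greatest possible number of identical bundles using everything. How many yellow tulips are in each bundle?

Number of bundles = gcd(209, 361, 57).
209 = 11 × 19
361 = 19^2
57 = 3 × 19
gcd(209, 361, 57) = 19.
yellow tulips per bundle = 361 / 19 = 19.

19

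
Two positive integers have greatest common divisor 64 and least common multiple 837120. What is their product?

For any two positive integers, gcd × lcm = product = 64 × 837120 = 53575680.

53575680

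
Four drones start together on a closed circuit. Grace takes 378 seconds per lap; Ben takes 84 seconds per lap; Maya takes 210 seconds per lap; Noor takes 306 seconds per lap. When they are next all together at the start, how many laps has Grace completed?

All finish a whole number of cycles simultaneously at t = LCM of the periods.
378 = 2 × 3^3 × 7
84 = 2^2 × 3 × 7
210 = 2 × 3 × 5 × 7
306 = 2 × 3^2 × 17
LCM(378, 84, 210, 306) = 2^2 × 3^3 × 5 × 7 × 17 = 64260.
Laps for period 378: 64260 / 378 = 170.

170 laps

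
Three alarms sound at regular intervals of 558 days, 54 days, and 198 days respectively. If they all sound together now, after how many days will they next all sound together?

18414 days

The first simultaneous occurrence is after LCM of the individual periods.
558 = 2 × 3^2 × 31
54 = 2 × 3^3
198 = 2 × 3^2 × 11
LCM(558, 54, 198) = 2 × 3^3 × 11 × 31 = 18414.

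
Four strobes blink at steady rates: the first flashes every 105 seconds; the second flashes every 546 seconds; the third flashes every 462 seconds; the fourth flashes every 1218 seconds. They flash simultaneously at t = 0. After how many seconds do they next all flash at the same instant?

870870 seconds

They coincide at every common multiple of the periods; the first is the LCM.
105 = 3 × 5 × 7
546 = 2 × 3 × 7 × 13
462 = 2 × 3 × 7 × 11
1218 = 2 × 3 × 7 × 29
LCM(105, 546, 462, 1218) = 2 × 3 × 5 × 7 × 11 × 13 × 29 = 870870.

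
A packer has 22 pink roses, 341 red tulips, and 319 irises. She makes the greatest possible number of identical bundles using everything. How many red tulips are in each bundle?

31

Number of bundles = gcd(22, 341, 319).
22 = 2 × 11
341 = 11 × 31
319 = 11 × 29
gcd(22, 341, 319) = 11.
red tulips per bundle = 341 / 11 = 31.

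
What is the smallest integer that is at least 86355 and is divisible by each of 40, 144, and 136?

97920

The integer must be a common multiple of 40, 144, and 136, so a multiple of their LCM.
40 = 2^3 × 5
144 = 2^4 × 3^2
136 = 2^3 × 17
LCM(40, 144, 136) = 2^4 × 3^2 × 5 × 17 = 12240.
Smallest multiple of 12240 that is ≥ 86355: ⌈86355/12240⌉ × 12240 = 8 × 12240 = 97920.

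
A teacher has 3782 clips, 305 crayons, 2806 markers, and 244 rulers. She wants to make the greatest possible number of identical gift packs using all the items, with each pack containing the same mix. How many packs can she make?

61 packs

The pack count must divide each quantity, so the greatest is gcd(3782, 305, 2806, 244).
3782 = 2 × 31 × 61
305 = 5 × 61
2806 = 2 × 23 × 61
244 = 2^2 × 61
gcd(3782, 305, 2806, 244) = 61.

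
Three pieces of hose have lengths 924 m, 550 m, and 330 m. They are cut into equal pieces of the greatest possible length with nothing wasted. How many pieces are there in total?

82

Piece length = gcd(924, 550, 330).
924 = 2^2 × 3 × 7 × 11
550 = 2 × 5^2 × 11
330 = 2 × 3 × 5 × 11
gcd(924, 550, 330) = 2 × 11 = 22.
Total pieces = 924/22 + 550/22 + 330/22 = 42 + 25 + 15 = 82.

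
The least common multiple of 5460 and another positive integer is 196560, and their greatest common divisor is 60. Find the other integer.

gcd × lcm = product of the two integers, so the other integer is (60 × 196560) / 5460 = 2160.

2160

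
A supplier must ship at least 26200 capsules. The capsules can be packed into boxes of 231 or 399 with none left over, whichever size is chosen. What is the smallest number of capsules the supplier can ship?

26334

The number of capsules must be a common multiple of 231 and 399, so a multiple of their LCM.
231 = 3 × 7 × 11
399 = 3 × 7 × 19
LCM(231, 399) = 3 × 7 × 11 × 19 = 4389.
Smallest multiple of 4389 that is ≥ 26200: ⌈26200/4389⌉ × 4389 = 6 × 4389 = 26334.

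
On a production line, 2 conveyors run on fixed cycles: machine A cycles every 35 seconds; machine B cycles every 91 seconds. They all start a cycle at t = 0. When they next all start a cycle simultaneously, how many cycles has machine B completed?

They are all back at their starting positions together after one LCM of the periods.
35 = 5 × 7
91 = 7 × 13
LCM(35, 91) = 5 × 7 × 13 = 455.
Cycles for period 91: 455 / 91 = 5.

5 cycles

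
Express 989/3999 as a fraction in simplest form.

23/93

989 = 23 × 43
3999 = 3 × 31 × 43
gcd(989, 3999) = 43.
Divide numerator and denominator by 43: 989/3999 = 23/93.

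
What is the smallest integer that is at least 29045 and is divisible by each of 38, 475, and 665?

The integer must be a common multiple of 38, 475, and 665, so a multiple of their LCM.
38 = 2 × 19
475 = 5^2 × 19
665 = 5 × 7 × 19
LCM(38, 475, 665) = 2 × 5^2 × 7 × 19 = 6650.
Smallest multiple of 6650 that is ≥ 29045: ⌈29045/6650⌉ × 6650 = 5 × 6650 = 33250.

33250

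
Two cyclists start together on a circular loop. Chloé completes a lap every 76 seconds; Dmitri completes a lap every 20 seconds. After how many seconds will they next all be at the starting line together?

380 seconds

The first simultaneous occurrence is after LCM of the individual periods.
76 = 2^2 × 19
20 = 2^2 × 5
LCM(76, 20) = 2^2 × 5 × 19 = 380.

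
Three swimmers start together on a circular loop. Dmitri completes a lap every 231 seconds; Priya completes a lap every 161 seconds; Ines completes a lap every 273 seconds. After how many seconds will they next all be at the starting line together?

69069 seconds

The first simultaneous occurrence is after LCM of the individual periods.
231 = 3 × 7 × 11
161 = 7 × 23
273 = 3 × 7 × 13
LCM(231, 161, 273) = 3 × 7 × 11 × 13 × 23 = 69069.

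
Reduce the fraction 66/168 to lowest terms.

11/28

66 = 2 × 3 × 11
168 = 2^3 × 3 × 7
gcd(66, 168) = 2 × 3 = 6.
Divide numerator and denominator by 6: 66/168 = 11/28.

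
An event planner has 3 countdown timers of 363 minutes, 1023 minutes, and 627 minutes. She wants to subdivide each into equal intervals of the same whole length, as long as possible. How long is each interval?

33 minutes

The interval must divide each timer length; the longest such is the gcd.
363 = 3 × 11^2
1023 = 3 × 11 × 31
627 = 3 × 11 × 19
gcd(363, 1023, 627) = 3 × 11 = 33.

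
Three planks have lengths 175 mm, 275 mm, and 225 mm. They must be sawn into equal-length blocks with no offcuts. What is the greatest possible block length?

The block length must divide every plank, so the greatest is gcd(175, 275, 225).
175 = 5^2 × 7
275 = 5^2 × 11
225 = 3^2 × 5^2
gcd(175, 275, 225) = 5^2 = 25.

25 mm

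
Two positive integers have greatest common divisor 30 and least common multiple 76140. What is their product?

2284200

For any two positive integers, gcd × lcm = product = 30 × 76140 = 2284200.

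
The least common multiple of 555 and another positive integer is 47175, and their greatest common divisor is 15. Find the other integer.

gcd × lcm = product of the two integers, so the other integer is (15 × 47175) / 555 = 1275.

1275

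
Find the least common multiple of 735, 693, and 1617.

735 = 3 × 5 × 7^2
693 = 3^2 × 7 × 11
1617 = 3 × 7^2 × 11
LCM(735, 693, 1617) = 3^2 × 5 × 7^2 × 11 = 24255.

24255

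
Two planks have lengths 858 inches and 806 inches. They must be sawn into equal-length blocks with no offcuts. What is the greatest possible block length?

26 inches

This is the greatest common divisor of 858 and 806.
858 = 2 × 3 × 11 × 13
806 = 2 × 13 × 31
gcd(858, 806) = 2 × 13 = 26.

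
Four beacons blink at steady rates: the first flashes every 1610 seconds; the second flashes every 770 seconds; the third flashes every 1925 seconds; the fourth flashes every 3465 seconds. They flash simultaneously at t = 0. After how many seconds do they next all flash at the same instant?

796950 seconds

We need the least common multiple of the intervals.
1610 = 2 × 5 × 7 × 23
770 = 2 × 5 × 7 × 11
1925 = 5^2 × 7 × 11
3465 = 3^2 × 5 × 7 × 11
LCM(1610, 770, 1925, 3465) = 2 × 3^2 × 5^2 × 7 × 11 × 23 = 796950.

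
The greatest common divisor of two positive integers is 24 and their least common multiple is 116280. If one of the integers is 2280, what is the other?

For two integers, gcd × lcm = product, so the other is (24 × 116280) / 2280 = 2790720 / 2280 = 1224.

1224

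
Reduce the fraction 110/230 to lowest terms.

11/23

110 = 2 × 5 × 11
230 = 2 × 5 × 23
gcd(110, 230) = 2 × 5 = 10.
Divide numerator and denominator by 10: 110/230 = 11/23.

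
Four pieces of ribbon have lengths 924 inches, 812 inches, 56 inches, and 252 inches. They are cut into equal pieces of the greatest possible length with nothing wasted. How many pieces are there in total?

Piece length = gcd(924, 812, 56, 252).
924 = 2^2 × 3 × 7 × 11
812 = 2^2 × 7 × 29
56 = 2^3 × 7
252 = 2^2 × 3^2 × 7
gcd(924, 812, 56, 252) = 2^2 × 7 = 28.
Total pieces = 924/28 + 812/28 + 56/28 + 252/28 = 33 + 29 + 2 + 9 = 73.

73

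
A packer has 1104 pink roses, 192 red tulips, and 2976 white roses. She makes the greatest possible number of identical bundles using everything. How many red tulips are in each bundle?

Number of bundles = gcd(1104, 192, 2976).
1104 = 2^4 × 3 × 23
192 = 2^6 × 3
2976 = 2^5 × 3 × 31
gcd(1104, 192, 2976) = 2^4 × 3 = 48.
red tulips per bundle = 192 / 48 = 4.

4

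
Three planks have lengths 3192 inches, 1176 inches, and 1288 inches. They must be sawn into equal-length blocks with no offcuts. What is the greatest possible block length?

The block length must divide every plank, so the greatest is gcd(3192, 1176, 1288).
3192 = 2^3 × 3 × 7 × 19
1176 = 2^3 × 3 × 7^2
1288 = 2^3 × 7 × 23
gcd(3192, 1176, 1288) = 2^3 × 7 = 56.

56 inches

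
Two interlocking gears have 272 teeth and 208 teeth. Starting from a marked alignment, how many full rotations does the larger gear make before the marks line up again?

13 rotations

The first common completion time is the LCM of the periods.
272 = 2^4 × 17
208 = 2^4 × 13
LCM(272, 208) = 2^4 × 13 × 17 = 3536.
Rotations for period 272: 3536 / 272 = 13.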